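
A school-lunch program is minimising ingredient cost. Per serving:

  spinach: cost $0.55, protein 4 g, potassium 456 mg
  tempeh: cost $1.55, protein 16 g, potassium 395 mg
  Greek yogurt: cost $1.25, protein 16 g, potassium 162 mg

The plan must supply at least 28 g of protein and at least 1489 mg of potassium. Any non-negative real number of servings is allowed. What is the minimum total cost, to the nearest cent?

$2.88

At the optimum either one food covers both requirements or two foods hit both targets exactly; no other combination can be cheaper.
spinach only: max(28/4, 1489/456) = 7 servings → $3.85.
tempeh only: max(28/16, 1489/395) = 3.77 servings → $5.84.
Greek yogurt only: max(28/16, 1489/162) = 9.191 servings → $11.49.
spinach + tempeh with both tight: 2.233 servings and 1.192 servings → $3.08.
spinach + Greek yogurt with both tight: 2.901 servings and 1.025 servings → $2.88.
tempeh + Greek yogurt with both targets exact would need a negative amount; discard.
The minimum over all feasible corners is $2.88.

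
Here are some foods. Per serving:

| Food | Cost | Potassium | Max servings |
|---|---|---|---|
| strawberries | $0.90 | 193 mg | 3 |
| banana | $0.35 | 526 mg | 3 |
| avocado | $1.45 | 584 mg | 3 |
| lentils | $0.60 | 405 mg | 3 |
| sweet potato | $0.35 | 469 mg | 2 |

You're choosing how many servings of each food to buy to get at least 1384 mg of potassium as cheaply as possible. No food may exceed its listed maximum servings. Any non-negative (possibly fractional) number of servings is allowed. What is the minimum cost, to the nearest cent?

$0.92

Cost per mg of potassium: banana $0.0007, sweet potato $0.0007, lentils $0.0015, avocado $0.0025, strawberries $0.0047.
Take 2.631 servings of banana: +1384.0 mg potassium for $0.92 (total $0.92, still need 0.0 mg).
Filling from the cheapest source first is optimal under one linear minimum: $0.92.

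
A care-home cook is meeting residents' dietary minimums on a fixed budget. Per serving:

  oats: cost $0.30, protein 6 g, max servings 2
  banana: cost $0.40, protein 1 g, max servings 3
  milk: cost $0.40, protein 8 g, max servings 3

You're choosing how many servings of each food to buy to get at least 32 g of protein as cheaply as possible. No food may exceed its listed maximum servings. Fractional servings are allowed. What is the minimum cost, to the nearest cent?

Cost per g of protein: oats $0.0500, milk $0.0500, banana $0.4000.
Take 2 servings of oats: +12.0 g protein for $0.60 (total $0.60, still need 20.0 g).
Take 2.5 servings of milk: +20.0 g protein for $1.00 (total $1.60, still need 0.0 g).
Greedy by cheapest-per-g is optimal for a single linear constraint, so the minimum cost is $1.60.

$1.60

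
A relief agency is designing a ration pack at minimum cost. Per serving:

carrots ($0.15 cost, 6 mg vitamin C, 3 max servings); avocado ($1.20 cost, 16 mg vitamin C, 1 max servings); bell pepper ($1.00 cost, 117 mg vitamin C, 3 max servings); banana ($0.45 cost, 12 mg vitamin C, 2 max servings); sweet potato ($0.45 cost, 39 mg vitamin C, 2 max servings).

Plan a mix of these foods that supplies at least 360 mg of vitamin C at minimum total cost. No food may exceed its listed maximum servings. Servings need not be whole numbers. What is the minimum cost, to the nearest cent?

Cost per mg of vitamin C: bell pepper $0.0085, sweet potato $0.0115, carrots $0.0250, banana $0.0375, avocado $0.0750.
Take 3 servings of bell pepper: +351.0 mg vitamin C for $3.00 (total $3.00, still need 9.0 mg).
Take 0.2308 servings of sweet potato: +9.0 mg vitamin C for $0.10 (total $3.10, still need 0.0 mg).
Filling from the cheapest source first is optimal under one linear minimum: $3.10.

$3.10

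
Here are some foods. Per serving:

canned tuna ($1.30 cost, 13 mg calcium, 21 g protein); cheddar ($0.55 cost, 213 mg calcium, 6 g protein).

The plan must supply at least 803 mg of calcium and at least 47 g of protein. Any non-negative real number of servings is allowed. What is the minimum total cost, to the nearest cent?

$3.57

With two linear requirements the optimum uses one or two foods; enumerate the corners.
canned tuna only: max(803/13, 47/21) = 61.77 servings → $80.30.
cheddar only: max(803/213, 47/6) = 7.833 servings → $4.31.
canned tuna + cheddar with both tight: 1.182 servings and 3.698 servings → $3.57.
Cheapest feasible corner: $3.57.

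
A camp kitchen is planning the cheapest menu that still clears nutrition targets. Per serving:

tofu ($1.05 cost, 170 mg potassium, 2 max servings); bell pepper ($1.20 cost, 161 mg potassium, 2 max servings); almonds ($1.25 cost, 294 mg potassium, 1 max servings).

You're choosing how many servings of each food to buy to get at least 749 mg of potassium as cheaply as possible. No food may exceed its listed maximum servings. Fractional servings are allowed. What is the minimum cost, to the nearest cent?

Cost per mg of potassium: almonds $0.0043, tofu $0.0062, bell pepper $0.0075.
Take 1 serving of almonds: +294.0 mg potassium for $1.25 (total $1.25, still need 455.0 mg).
Take 2 servings of tofu: +340.0 mg potassium for $2.10 (total $3.35, still need 115.0 mg).
Take 0.7143 servings of bell pepper: +115.0 mg potassium for $0.86 (total $4.21, still need 0.0 mg).
Greedy by cheapest-per-mg is optimal for a single linear constraint, so the minimum cost is $4.21.

$4.21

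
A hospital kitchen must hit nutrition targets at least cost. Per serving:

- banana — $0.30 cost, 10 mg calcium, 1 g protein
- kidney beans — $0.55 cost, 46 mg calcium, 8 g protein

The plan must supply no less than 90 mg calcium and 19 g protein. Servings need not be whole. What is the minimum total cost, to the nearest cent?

$1.31

Compare the cost at each extreme point of the feasible region.
banana only: max(90/10, 19/1) = 19 servings → $5.70.
kidney beans only: max(90/46, 19/8) = 2.375 servings → $1.31.
banana + kidney beans: the both-tight solution has a negative serving — not a feasible corner.
The minimum over all feasible corners is $1.31.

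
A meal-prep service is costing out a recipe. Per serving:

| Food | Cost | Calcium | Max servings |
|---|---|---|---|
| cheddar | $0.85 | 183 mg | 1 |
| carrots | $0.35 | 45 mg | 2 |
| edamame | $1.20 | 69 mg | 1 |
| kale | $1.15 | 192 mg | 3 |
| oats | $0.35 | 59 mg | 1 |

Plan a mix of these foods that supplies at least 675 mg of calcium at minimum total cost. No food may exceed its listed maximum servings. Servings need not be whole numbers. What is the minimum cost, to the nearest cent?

Cost per mg of calcium: cheddar $0.0046, oats $0.0059, kale $0.0060, carrots $0.0078, edamame $0.0174.
Take 1 serving of cheddar: +183.0 mg calcium for $0.85 (total $0.85, still need 492.0 mg).
Take 1 serving of oats: +59.0 mg calcium for $0.35 (total $1.20, still need 433.0 mg).
Take 2.255 servings of kale: +433.0 mg calcium for $2.59 (total $3.79, still need 0.0 mg).
Filling from the cheapest source first is optimal under one linear minimum: $3.79.

$3.79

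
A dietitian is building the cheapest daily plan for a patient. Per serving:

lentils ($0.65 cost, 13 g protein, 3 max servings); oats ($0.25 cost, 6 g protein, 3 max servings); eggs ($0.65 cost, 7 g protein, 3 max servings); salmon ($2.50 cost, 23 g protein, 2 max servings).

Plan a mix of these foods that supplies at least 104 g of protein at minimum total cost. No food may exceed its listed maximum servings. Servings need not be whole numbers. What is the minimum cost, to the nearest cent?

$7.48

Cost per g of protein: oats $0.0417, lentils $0.0500, eggs $0.0929, salmon $0.1087.
Take 3 servings of oats: +18.0 g protein for $0.75 (total $0.75, still need 86.0 g).
Take 3 servings of lentils: +39.0 g protein for $1.95 (total $2.70, still need 47.0 g).
Take 3 servings of eggs: +21.0 g protein for $1.95 (total $4.65, still need 26.0 g).
Take 1.13 servings of salmon: +26.0 g protein for $2.83 (total $7.48, still need 0.0 g).
Greedy by cheapest-per-g is optimal for a single linear constraint, so the minimum cost is $7.48.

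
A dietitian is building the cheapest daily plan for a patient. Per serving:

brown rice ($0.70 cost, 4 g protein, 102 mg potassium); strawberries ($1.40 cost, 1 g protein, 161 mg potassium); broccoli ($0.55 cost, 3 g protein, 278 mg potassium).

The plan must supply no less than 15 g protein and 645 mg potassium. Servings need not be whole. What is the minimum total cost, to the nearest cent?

Check every corner: each single food scaled to meet both minima, and each pair solved so both constraints bind.
brown rice only: max(15/4, 645/102) = 6.324 servings → $4.43.
strawberries only: max(15/1, 645/161) = 15 servings → $21.00.
broccoli only: max(15/3, 645/278) = 5 servings → $2.75.
brown rice + strawberries with both tight: 3.266 servings and 1.937 servings → $5.00.
brown rice + broccoli with both tight: 2.773 servings and 1.303 servings → $2.66.
strawberries + broccoli: the both-tight solution has a negative serving — not a feasible corner.
Cheapest feasible corner: $2.66.

$2.66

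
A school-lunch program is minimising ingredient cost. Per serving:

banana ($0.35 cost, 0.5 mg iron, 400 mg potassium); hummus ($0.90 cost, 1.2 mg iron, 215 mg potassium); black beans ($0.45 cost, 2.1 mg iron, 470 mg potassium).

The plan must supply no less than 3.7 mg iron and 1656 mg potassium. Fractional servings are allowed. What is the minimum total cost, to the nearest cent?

For a min-cost LP with two ≥-constraints, a basic feasible solution has at most two positive variables.
banana only: max(3.7/0.5, 1656/400) = 7.4 servings → $2.59.
hummus only: max(3.7/1.2, 1656/215) = 7.702 servings → $6.93.
black beans only: max(3.7/2.1, 1656/470) = 3.523 servings → $1.59.
banana + hummus with both tight: 3.199 servings and 1.75 servings → $2.70.
banana + black beans with both tight: 2.874 servings and 1.078 servings → $1.49.
hummus + black beans: intersection lies outside the first quadrant.
So the least-cost plan costs $1.49.

$1.49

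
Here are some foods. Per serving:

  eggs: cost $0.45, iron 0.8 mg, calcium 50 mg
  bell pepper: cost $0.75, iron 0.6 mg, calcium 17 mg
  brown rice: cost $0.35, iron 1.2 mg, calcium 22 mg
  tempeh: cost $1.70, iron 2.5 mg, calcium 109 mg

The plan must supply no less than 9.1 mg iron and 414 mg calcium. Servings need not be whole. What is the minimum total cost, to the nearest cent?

$4.17

An LP optimum is at a vertex; with two nutrient constraints at most two foods are used. Check each candidate.
eggs only: max(9.1/0.8, 414/50) = 11.38 servings → $5.12.
bell pepper only: max(9.1/0.6, 414/17) = 24.35 servings → $18.26.
brown rice only: max(9.1/1.2, 414/22) = 18.82 servings → $6.59.
tempeh only: max(9.1/2.5, 414/109) = 3.798 servings → $6.46.
eggs + bell pepper with both tight: 5.713 servings and 7.549 servings → $8.23.
eggs + brown rice with both tight: 6.995 servings and 2.92 servings → $4.17.
eggs + tempeh with both tight: 1.14 servings and 3.275 servings → $6.08.
bell pepper + brown rice: the both-tight solution has a negative serving — not a feasible corner.
bell pepper + tempeh: intersection lies outside the first quadrant.
brown rice + tempeh with both targets exact would need a negative amount; discard.
Cheapest feasible corner: $4.17.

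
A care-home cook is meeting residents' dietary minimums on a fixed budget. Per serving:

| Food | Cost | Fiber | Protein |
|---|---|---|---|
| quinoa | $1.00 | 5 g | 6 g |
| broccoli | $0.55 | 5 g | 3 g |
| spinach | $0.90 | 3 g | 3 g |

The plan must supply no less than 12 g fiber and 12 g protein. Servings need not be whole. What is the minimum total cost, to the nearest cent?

An LP optimum is at a vertex; with two nutrient constraints at most two foods are used. Check each candidate.
quinoa only: max(12/5, 12/6) = 2.4 servings → $2.40.
broccoli only: max(12/5, 12/3) = 4 servings → $2.20.
spinach only: max(12/3, 12/3) = 4 servings → $3.60.
quinoa + broccoli with both tight: 1.6 servings and 0.8 servings → $2.04.
quinoa + spinach with both tight: 0 servings and 4 servings → $3.60.
broccoli + spinach with both tight: 0 servings and 4 servings → $3.60.
The minimum over all feasible corners is $2.04.

$2.04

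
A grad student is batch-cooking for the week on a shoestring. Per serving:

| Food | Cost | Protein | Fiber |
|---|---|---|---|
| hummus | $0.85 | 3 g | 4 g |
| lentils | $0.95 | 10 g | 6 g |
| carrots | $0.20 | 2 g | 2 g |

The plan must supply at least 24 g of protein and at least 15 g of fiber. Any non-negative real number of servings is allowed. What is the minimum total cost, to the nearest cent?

hummus only: max(24/3, 15/4) = 8 servings → $6.80.
lentils only: max(24/10, 15/6) = 2.5 servings → $2.38.
carrots only: max(24/2, 15/2) = 12 servings → $2.40.
hummus + lentils with both tight: 0.2727 servings and 2.318 servings → $2.43.
hummus + carrots with both targets exact would need a negative amount; discard.
lentils + carrots with both tight: 2.25 servings and 0.75 servings → $2.29.
Cheapest feasible corner: $2.29.

$2.29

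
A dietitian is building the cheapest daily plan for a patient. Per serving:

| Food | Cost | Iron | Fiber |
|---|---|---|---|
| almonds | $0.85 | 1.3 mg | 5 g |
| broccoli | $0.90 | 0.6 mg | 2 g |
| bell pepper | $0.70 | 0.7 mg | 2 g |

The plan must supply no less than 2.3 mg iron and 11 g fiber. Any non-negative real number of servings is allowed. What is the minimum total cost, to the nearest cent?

At the optimum either one food covers both requirements or two foods hit both targets exactly; no other combination can be cheaper.
almonds only: max(2.3/1.3, 11/5) = 2.2 servings → $1.87.
broccoli only: max(2.3/0.6, 11/2) = 5.5 servings → $4.95.
bell pepper only: max(2.3/0.7, 11/2) = 5.5 servings → $3.85.
almonds + broccoli: the both-tight solution has a negative serving — not a feasible corner.
almonds + bell pepper: intersection lies outside the first quadrant.
broccoli + bell pepper with both targets exact would need a negative amount; discard.
The minimum over all feasible corners is $1.87.

$1.87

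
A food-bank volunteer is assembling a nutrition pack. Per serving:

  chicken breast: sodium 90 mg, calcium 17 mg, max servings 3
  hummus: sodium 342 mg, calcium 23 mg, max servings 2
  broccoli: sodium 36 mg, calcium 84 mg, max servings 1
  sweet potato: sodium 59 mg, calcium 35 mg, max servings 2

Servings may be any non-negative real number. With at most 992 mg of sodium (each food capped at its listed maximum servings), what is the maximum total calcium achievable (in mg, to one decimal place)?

243.2 mg

Calcium per mg sodium: broccoli 2.333, sweet potato 0.5932, chicken breast 0.1889, hummus 0.06725.
Take 1 serving of broccoli: uses 36 mg sodium, +84.0 mg calcium (running total 84.0 mg).
Take 2 servings of sweet potato: uses 118 mg sodium, +70.0 mg calcium (running total 154.0 mg).
Take 3 servings of chicken breast: uses 270 mg sodium, +51.0 mg calcium (running total 205.0 mg).
Take 1.661 servings of hummus: uses 568 mg sodium, +38.2 mg calcium (running total 243.2 mg).
Filling greedily by calcium-per-mg sodium is optimal for one linear limit, giving 243.2 mg.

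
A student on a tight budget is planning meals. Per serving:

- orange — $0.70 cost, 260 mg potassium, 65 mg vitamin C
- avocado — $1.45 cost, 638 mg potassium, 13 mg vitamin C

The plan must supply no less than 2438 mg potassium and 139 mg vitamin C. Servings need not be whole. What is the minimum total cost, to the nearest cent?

$5.70

The cheapest plan sits at a corner of the feasible region — with two constraints it uses at most two foods.
orange only: max(2438/260, 139/65) = 9.377 servings → $6.56.
avocado only: max(2438/638, 139/13) = 10.69 servings → $15.50.
orange + avocado with both tight: 1.496 servings and 3.212 servings → $5.70.
The minimum over all feasible corners is $5.70.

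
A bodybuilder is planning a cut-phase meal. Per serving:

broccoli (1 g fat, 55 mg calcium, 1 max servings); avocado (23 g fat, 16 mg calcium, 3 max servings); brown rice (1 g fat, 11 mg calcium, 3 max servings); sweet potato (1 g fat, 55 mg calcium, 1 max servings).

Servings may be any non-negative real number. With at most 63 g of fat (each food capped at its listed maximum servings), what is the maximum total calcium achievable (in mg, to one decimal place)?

183.3 mg

Calcium per g fat: broccoli 55, sweet potato 55, brown rice 11, avocado 0.6957.
Take 1 serving of broccoli: uses 1 g fat, +55.0 mg calcium (running total 55.0 mg).
Take 1 serving of sweet potato: uses 1 g fat, +55.0 mg calcium (running total 110.0 mg).
Take 3 servings of brown rice: uses 3 g fat, +33.0 mg calcium (running total 143.0 mg).
Take 2.522 servings of avocado: uses 58 g fat, +40.3 mg calcium (running total 183.3 mg).
Filling greedily by calcium-per-g fat is optimal for one linear limit, giving 183.3 mg.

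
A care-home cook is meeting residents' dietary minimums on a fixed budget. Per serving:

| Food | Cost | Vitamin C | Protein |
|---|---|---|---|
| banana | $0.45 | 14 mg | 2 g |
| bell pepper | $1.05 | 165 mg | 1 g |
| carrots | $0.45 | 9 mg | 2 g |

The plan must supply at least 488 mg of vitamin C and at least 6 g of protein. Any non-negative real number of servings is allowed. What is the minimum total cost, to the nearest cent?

At the optimum either one food covers both requirements or two foods hit both targets exactly; no other combination can be cheaper.
banana only: max(488/14, 6/2) = 34.86 servings → $15.69.
bell pepper only: max(488/165, 6/1) = 6 servings → $6.30.
carrots only: max(488/9, 6/2) = 54.22 servings → $24.40.
banana + bell pepper with both tight: 1.589 servings and 2.823 servings → $3.68.
banana + carrots: the both-tight solution has a negative serving — not a feasible corner.
bell pepper + carrots with both tight: 2.872 servings and 1.564 servings → $3.72.
Cheapest feasible corner: $3.68.

$3.68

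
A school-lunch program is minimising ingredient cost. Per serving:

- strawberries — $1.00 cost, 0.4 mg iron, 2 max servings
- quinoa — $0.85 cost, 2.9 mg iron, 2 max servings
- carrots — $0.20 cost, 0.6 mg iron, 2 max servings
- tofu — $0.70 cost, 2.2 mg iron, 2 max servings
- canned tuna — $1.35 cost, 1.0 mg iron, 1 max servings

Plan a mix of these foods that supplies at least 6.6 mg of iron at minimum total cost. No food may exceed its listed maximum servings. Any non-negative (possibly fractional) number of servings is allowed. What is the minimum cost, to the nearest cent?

$1.95

Cost per mg of iron: quinoa $0.2931, tofu $0.3182, carrots $0.3333, canned tuna $1.3500, strawberries $2.5000.
Take 2 servings of quinoa: +5.8 mg iron for $1.70 (total $1.70, still need 0.8 mg).
Take 0.3636 servings of tofu: +0.8 mg iron for $0.25 (total $1.95, still need 0.0 mg).
Greedy by cheapest-per-mg is optimal for a single linear constraint, so the minimum cost is $1.95.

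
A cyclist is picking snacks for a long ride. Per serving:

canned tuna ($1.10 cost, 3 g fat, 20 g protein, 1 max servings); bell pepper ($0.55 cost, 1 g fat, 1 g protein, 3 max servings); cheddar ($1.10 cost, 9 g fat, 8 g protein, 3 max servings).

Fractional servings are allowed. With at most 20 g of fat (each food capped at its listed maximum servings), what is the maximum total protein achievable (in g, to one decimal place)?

Protein per g fat: canned tuna 6.667, bell pepper 1, cheddar 0.8889.
Take 1 serving of canned tuna: uses 3 g fat, +20.0 g protein (running total 20.0 g).
Take 3 servings of bell pepper: uses 3 g fat, +3.0 g protein (running total 23.0 g).
Take 1.556 servings of cheddar: uses 14 g fat, +12.4 g protein (running total 35.4 g).
Filling greedily by protein-per-g fat is optimal for one linear limit, giving 35.4 g.

35.4 g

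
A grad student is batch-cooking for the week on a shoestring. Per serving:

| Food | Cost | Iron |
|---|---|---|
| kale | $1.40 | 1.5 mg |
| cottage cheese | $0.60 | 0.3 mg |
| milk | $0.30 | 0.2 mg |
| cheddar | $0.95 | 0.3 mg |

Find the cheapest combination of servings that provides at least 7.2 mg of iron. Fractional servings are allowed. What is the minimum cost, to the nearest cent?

Cost per mg of iron: kale $0.9333, milk $1.5000, cottage cheese $2.0000, cheddar $3.1667.
With no serving limits, use only kale: 7.2 mg / 1.5 mg = 4.8 servings × $1.40 = $6.72.

$6.72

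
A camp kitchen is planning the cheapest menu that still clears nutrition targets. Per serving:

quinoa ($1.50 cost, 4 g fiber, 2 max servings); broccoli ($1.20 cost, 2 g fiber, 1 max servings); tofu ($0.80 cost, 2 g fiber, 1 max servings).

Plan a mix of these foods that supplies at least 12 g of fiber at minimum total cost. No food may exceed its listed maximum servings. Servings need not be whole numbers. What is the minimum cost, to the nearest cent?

$5.00

Cost per g of fiber: quinoa $0.3750, tofu $0.4000, broccoli $0.6000.
Take 2 servings of quinoa: +8.0 g fiber for $3.00 (total $3.00, still need 4.0 g).
Take 1 serving of tofu: +2.0 g fiber for $0.80 (total $3.80, still need 2.0 g).
Take 1 serving of broccoli: +2.0 g fiber for $1.20 (total $5.00, still need 0.0 g).
Filling from the cheapest source first is optimal under one linear minimum: $5.00.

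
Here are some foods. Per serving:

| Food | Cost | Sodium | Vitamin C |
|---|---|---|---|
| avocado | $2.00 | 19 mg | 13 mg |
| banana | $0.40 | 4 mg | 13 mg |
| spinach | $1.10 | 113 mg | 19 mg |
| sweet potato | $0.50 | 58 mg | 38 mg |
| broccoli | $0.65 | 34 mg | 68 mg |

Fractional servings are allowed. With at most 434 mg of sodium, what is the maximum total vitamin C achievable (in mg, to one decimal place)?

1410.5 mg

Vitamin C per mg sodium: banana 3.25, broccoli 2, avocado 0.6842, sweet potato 0.6552, spinach 0.1681.
With no serving limits, spend the whole sodium allowance on banana: 434 mg / 4 mg × 13 mg = 1410.5 mg.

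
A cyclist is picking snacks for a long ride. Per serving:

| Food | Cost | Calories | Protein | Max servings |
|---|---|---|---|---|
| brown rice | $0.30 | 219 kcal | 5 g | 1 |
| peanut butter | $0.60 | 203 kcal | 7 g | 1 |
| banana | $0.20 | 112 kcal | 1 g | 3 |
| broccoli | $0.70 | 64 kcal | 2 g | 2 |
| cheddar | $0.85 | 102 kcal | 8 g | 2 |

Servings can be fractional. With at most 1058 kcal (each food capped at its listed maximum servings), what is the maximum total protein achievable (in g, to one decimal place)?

34.7 g

Protein per kcal: cheddar 0.07843, peanut butter 0.03448, broccoli 0.03125, brown rice 0.02283, banana 0.008929.
Take 2 servings of cheddar: uses 204 kcal, +16.0 g protein (running total 16.0 g).
Take 1 serving of peanut butter: uses 203 kcal, +7.0 g protein (running total 23.0 g).
Take 2 servings of broccoli: uses 128 kcal, +4.0 g protein (running total 27.0 g).
Take 1 serving of brown rice: uses 219 kcal, +5.0 g protein (running total 32.0 g).
Take 2.714 servings of banana: uses 304 kcal, +2.7 g protein (running total 34.7 g).
Greedy by best ratio exhausts the calories allowance optimally: 34.7 g.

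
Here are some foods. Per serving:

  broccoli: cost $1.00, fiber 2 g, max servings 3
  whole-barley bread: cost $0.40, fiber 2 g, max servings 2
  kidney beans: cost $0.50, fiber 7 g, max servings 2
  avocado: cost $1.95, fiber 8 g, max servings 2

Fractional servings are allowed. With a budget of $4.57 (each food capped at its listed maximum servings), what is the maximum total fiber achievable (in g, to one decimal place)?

Fiber per dollar: kidney beans 14, whole-barley bread 5, avocado 4.103, broccoli 2.
Take 2 servings of kidney beans: spends $1.00, +14.0 g fiber (running total 14.0 g).
Take 2 servings of whole-barley bread: spends $0.80, +4.0 g fiber (running total 18.0 g).
Take 1.421 servings of avocado: spends $2.77, +11.4 g fiber (running total 29.4 g).
Filling greedily by fiber-per-dollar is optimal for one linear limit, giving 29.4 g.

29.4 g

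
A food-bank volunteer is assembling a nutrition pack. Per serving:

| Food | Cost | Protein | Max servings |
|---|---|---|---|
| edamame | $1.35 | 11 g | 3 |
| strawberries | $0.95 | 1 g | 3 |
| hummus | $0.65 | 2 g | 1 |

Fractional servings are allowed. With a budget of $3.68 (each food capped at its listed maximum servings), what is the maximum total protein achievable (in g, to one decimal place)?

Protein per dollar: edamame 8.148, hummus 3.077, strawberries 1.053.
Take 2.726 servings of edamame: spends $3.68, +30.0 g protein (running total 30.0 g).
Filling greedily by protein-per-dollar is optimal for one linear limit, giving 30.0 g.

30.0 g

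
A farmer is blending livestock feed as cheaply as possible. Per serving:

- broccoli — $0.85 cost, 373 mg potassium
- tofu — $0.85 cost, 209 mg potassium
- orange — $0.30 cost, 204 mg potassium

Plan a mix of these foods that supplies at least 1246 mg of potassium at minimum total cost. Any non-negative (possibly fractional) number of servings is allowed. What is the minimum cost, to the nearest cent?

$1.83

Cost per mg of potassium: orange $0.0015, broccoli $0.0023, tofu $0.0041.
With no serving limits, use only orange: 1246 mg / 204 mg = 6.108 servings × $0.30 = $1.83.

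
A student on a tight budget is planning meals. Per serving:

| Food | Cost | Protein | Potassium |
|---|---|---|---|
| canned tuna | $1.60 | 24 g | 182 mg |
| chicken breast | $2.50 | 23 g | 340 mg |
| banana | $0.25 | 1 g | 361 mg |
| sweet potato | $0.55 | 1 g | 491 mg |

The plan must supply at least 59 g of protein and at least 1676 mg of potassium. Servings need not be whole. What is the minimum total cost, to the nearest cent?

$4.57

Minimising a linear cost over {protein ≥ 59, potassium ≥ 1676, servings ≥ 0} — the optimum is at a vertex, using one or two foods.
canned tuna only: max(59/24, 1676/182) = 9.209 servings → $14.73.
chicken breast only: max(59/23, 1676/340) = 4.929 servings → $12.32.
banana only: max(59/1, 1676/361) = 59 servings → $14.75.
sweet potato only: max(59/1, 1676/491) = 59 servings → $32.45.
canned tuna + chicken breast with both targets exact would need a negative amount; discard.
canned tuna + banana with both tight: 2.313 servings and 3.476 servings → $4.57.
canned tuna + sweet potato with both tight: 2.352 servings and 2.541 servings → $5.16.
chicken breast + banana with both tight: 2.464 servings and 2.322 servings → $6.74.
chicken breast + sweet potato with both tight: 2.492 servings and 1.688 servings → $7.16.
banana + sweet potato: intersection lies outside the first quadrant.
The minimum over all feasible corners is $4.57.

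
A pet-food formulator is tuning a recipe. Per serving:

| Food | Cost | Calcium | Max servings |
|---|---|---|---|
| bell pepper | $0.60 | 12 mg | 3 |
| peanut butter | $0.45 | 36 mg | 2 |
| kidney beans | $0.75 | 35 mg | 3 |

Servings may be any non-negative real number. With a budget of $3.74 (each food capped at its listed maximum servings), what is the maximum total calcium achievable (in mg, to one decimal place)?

Calcium per dollar: peanut butter 80, kidney beans 46.67, bell pepper 20.
Take 2 servings of peanut butter: spends $0.90, +72.0 mg calcium (running total 72.0 mg).
Take 3 servings of kidney beans: spends $2.25, +105.0 mg calcium (running total 177.0 mg).
Take 0.9833 servings of bell pepper: spends $0.59, +11.8 mg calcium (running total 188.8 mg).
Filling greedily by calcium-per-dollar is optimal for one linear limit, giving 188.8 mg.

188.8 mg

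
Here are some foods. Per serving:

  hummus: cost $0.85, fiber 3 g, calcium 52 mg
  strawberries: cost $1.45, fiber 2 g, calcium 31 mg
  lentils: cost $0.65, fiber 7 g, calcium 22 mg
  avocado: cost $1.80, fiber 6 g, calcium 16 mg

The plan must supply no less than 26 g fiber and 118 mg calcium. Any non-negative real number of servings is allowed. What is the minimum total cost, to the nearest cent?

$2.90

This is a tiny linear program; its minimum lies at a vertex of the feasible set. List the vertices and price them.
hummus only: max(26/3, 118/52) = 8.667 servings → $7.37.
strawberries only: max(26/2, 118/31) = 13 servings → $18.85.
lentils only: max(26/7, 118/22) = 5.364 servings → $3.49.
avocado only: max(26/6, 118/16) = 7.375 servings → $13.28.
hummus + strawberries with both targets exact would need a negative amount; discard.
hummus + lentils with both tight: 0.8523 servings and 3.349 servings → $2.90.
hummus + avocado with both tight: 1.106 servings and 3.78 servings → $7.74.
strawberries + lentils with both tight: 1.468 servings and 3.295 servings → $4.27.
strawberries + avocado with both tight: 1.896 servings and 3.701 servings → $9.41.
lentils + avocado: intersection lies outside the first quadrant.
The minimum over all feasible corners is $2.90.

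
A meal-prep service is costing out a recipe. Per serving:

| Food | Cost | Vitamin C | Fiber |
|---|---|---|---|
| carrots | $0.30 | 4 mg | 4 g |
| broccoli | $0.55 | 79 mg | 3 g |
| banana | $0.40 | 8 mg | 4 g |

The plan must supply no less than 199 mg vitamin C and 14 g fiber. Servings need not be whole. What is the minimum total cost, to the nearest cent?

carrots only: max(199/4, 14/4) = 49.75 servings → $14.93.
broccoli only: max(199/79, 14/3) = 4.667 servings → $2.57.
banana only: max(199/8, 14/4) = 24.88 servings → $9.95.
carrots + broccoli with both tight: 1.674 servings and 2.434 servings → $1.84.
carrots + banana with both targets exact would need a negative amount; discard.
broccoli + banana with both tight: 2.342 servings and 1.743 servings → $1.99.
So the least-cost plan costs $1.84.

$1.84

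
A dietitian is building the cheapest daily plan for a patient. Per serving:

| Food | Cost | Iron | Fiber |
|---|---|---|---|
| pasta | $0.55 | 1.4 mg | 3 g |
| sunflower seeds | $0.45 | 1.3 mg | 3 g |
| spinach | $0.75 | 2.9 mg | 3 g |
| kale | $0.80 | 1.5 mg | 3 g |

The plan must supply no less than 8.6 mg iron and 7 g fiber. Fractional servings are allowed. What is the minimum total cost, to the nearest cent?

$2.22

For a min-cost LP with two ≥-constraints, a basic feasible solution has at most two positive variables.
pasta only: max(8.6/1.4, 7/3) = 6.143 servings → $3.38.
sunflower seeds only: max(8.6/1.3, 7/3) = 6.615 servings → $2.98.
spinach only: max(8.6/2.9, 7/3) = 2.966 servings → $2.22.
kale only: max(8.6/1.5, 7/3) = 5.733 servings → $4.59.
pasta + sunflower seeds with both targets exact would need a negative amount; discard.
pasta + spinach with both targets exact would need a negative amount; discard.
pasta + kale with both targets exact would need a negative amount; discard.
sunflower seeds + spinach: intersection lies outside the first quadrant.
sunflower seeds + kale with both targets exact would need a negative amount; discard.
spinach + kale with both targets exact would need a negative amount; discard.
So the least-cost plan costs $2.22.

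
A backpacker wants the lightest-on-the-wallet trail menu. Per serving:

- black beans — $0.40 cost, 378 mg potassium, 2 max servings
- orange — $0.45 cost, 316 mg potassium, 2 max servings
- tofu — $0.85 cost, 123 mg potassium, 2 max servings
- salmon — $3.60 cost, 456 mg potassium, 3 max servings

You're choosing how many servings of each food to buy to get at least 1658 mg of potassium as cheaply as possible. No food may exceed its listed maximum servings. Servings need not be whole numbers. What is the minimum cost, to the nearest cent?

Cost per mg of potassium: black beans $0.0011, orange $0.0014, tofu $0.0069, salmon $0.0079.
Take 2 servings of black beans: +756.0 mg potassium for $0.80 (total $0.80, still need 902.0 mg).
Take 2 servings of orange: +632.0 mg potassium for $0.90 (total $1.70, still need 270.0 mg).
Take 2 servings of tofu: +246.0 mg potassium for $1.70 (total $3.40, still need 24.0 mg).
Take 0.05263 servings of salmon: +24.0 mg potassium for $0.19 (total $3.59, still need 0.0 mg).
Filling from the cheapest source first is optimal under one linear minimum: $3.59.

$3.59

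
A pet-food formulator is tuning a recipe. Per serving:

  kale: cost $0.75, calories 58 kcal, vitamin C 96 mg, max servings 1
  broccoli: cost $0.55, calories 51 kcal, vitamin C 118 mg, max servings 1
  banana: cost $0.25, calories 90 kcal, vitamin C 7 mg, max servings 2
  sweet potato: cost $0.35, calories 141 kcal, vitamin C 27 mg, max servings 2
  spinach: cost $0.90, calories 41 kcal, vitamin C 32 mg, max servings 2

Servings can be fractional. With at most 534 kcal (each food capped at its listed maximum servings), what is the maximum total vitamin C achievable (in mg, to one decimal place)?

Vitamin C per kcal: broccoli 2.314, kale 1.655, spinach 0.7805, sweet potato 0.1915, banana 0.07778.
Take 1 serving of broccoli: uses 51 kcal, +118.0 mg vitamin C (running total 118.0 mg).
Take 1 serving of kale: uses 58 kcal, +96.0 mg vitamin C (running total 214.0 mg).
Take 2 servings of spinach: uses 82 kcal, +64.0 mg vitamin C (running total 278.0 mg).
Take 2 servings of sweet potato: uses 282 kcal, +54.0 mg vitamin C (running total 332.0 mg).
Take 0.6778 servings of banana: uses 61 kcal, +4.7 mg vitamin C (running total 336.7 mg).
Greedy by best ratio exhausts the calories allowance optimally: 336.7 mg.

336.7 mg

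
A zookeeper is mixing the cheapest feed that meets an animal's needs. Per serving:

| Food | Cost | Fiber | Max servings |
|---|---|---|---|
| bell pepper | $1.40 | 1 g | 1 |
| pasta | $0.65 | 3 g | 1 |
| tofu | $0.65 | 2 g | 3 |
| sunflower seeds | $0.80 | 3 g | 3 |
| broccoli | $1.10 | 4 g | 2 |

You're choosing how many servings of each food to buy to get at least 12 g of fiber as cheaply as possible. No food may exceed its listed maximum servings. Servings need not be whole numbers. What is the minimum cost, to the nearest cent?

Cost per g of fiber: pasta $0.2167, sunflower seeds $0.2667, broccoli $0.2750, tofu $0.3250, bell pepper $1.4000.
Take 1 serving of pasta: +3.0 g fiber for $0.65 (total $0.65, still need 9.0 g).
Take 3 servings of sunflower seeds: +9.0 g fiber for $2.40 (total $3.05, still need 0.0 g).
Greedy by cheapest-per-g is optimal for a single linear constraint, so the minimum cost is $3.05.

$3.05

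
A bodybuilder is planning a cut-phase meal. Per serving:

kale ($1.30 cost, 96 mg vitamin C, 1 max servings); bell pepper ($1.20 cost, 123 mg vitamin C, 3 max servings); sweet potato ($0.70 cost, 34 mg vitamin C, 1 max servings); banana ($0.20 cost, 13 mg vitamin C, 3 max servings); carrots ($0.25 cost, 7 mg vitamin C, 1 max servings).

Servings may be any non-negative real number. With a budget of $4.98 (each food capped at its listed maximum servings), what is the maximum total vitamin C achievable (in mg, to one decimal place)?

470.2 mg

Vitamin C per dollar: bell pepper 102.5, kale 73.85, banana 65, sweet potato 48.57, carrots 28.
Take 3 servings of bell pepper: spends $3.60, +369.0 mg vitamin C (running total 369.0 mg).
Take 1 serving of kale: spends $1.30, +96.0 mg vitamin C (running total 465.0 mg).
Take 0.4 servings of banana: spends $0.08, +5.2 mg vitamin C (running total 470.2 mg).
Greedy by best ratio exhausts the cost allowance optimally: 470.2 mg.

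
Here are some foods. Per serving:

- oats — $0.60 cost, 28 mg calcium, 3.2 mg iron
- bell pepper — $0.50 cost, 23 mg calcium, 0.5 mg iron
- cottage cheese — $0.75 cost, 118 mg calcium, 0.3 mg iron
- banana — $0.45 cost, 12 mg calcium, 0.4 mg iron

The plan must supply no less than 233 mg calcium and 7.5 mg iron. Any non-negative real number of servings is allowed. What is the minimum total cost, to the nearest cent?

$2.41

An LP optimum is at a vertex; with two nutrient constraints at most two foods are used. Check each candidate.
oats only: max(233/28, 7.5/3.2) = 8.321 servings → $4.99.
bell pepper only: max(233/23, 7.5/0.5) = 15 servings → $7.50.
cottage cheese only: max(233/118, 7.5/0.3) = 25 servings → $18.75.
banana only: max(233/12, 7.5/0.4) = 19.42 servings → $8.74.
oats + bell pepper with both tight: 0.9396 servings and 8.987 servings → $5.06.
oats + cottage cheese with both tight: 2.208 servings and 1.451 servings → $2.41.
oats + banana: the both-tight solution has a negative serving — not a feasible corner.
bell pepper + cottage cheese: the both-tight solution has a negative serving — not a feasible corner.
bell pepper + banana with both tight: 1 serving and 17.5 servings → $8.38.
cottage cheese + banana with both tight: 0.07339 servings and 18.69 servings → $8.47.
The minimum over all feasible corners is $2.41.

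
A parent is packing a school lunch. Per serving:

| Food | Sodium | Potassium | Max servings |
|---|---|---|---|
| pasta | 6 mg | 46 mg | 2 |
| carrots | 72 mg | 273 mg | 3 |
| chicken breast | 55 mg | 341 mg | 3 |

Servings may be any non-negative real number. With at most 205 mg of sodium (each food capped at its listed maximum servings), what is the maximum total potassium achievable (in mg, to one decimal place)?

1221.2 mg

Potassium per mg sodium: pasta 7.667, chicken breast 6.2, carrots 3.792.
Take 2 servings of pasta: uses 12 mg sodium, +92.0 mg potassium (running total 92.0 mg).
Take 3 servings of chicken breast: uses 165 mg sodium, +1023.0 mg potassium (running total 1115.0 mg).
Take 0.3889 servings of carrots: uses 28 mg sodium, +106.2 mg potassium (running total 1221.2 mg).
Filling greedily by potassium-per-mg sodium is optimal for one linear limit, giving 1221.2 mg.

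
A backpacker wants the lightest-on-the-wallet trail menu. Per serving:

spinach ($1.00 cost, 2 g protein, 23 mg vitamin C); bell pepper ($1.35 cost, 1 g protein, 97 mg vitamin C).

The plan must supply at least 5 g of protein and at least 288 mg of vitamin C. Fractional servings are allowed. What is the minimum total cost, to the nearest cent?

$4.79

For a min-cost LP with two ≥-constraints, a basic feasible solution has at most two positive variables.
spinach only: max(5/2, 288/23) = 12.52 servings → $12.52.
bell pepper only: max(5/1, 288/97) = 5 servings → $6.75.
spinach + bell pepper with both tight: 1.152 servings and 2.696 servings → $4.79.
Cheapest feasible corner: $4.79.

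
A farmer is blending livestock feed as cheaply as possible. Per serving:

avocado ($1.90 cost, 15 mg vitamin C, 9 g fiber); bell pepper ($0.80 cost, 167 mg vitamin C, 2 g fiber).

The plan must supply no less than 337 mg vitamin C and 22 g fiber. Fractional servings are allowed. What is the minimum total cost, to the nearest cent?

$5.34

With two linear requirements the optimum uses one or two foods; enumerate the corners.
avocado only: max(337/15, 22/9) = 22.47 servings → $42.69.
bell pepper only: max(337/167, 22/2) = 11 servings → $8.80.
avocado + bell pepper with both tight: 2.037 servings and 1.835 servings → $5.34.
So the least-cost plan costs $5.34.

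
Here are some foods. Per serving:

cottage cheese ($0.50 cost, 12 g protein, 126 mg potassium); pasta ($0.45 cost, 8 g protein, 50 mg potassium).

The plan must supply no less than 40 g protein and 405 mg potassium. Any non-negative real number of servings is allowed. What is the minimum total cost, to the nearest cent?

$1.67

Check every corner: each single food scaled to meet both minima, and each pair solved so both constraints bind.
cottage cheese only: max(40/12, 405/126) = 3.333 servings → $1.67.
pasta only: max(40/8, 405/50) = 8.1 servings → $3.65.
cottage cheese + pasta with both tight: 3.039 servings and 0.4412 servings → $1.72.
Cheapest feasible corner: $1.67.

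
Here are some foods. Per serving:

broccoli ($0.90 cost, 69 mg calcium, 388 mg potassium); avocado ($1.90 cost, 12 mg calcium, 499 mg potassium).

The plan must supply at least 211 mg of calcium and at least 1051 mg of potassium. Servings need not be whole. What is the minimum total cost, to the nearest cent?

$2.75

Check every corner: each single food scaled to meet both minima, and each pair solved so both constraints bind.
broccoli only: max(211/69, 1051/388) = 3.058 servings → $2.75.
avocado only: max(211/12, 1051/499) = 17.58 servings → $33.41.
broccoli + avocado: the both-tight solution has a negative serving — not a feasible corner.
Cheapest feasible corner: $2.75.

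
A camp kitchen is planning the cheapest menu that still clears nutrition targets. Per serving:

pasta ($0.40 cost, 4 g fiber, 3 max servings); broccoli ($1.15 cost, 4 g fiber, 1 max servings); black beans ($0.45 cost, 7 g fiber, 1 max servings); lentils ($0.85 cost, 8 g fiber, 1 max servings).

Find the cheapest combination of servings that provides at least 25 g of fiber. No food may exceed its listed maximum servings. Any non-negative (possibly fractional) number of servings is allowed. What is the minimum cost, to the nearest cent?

Cost per g of fiber: black beans $0.0643, pasta $0.1000, lentils $0.1062, broccoli $0.2875.
Take 1 serving of black beans: +7.0 g fiber for $0.45 (total $0.45, still need 18.0 g).
Take 3 servings of pasta: +12.0 g fiber for $1.20 (total $1.65, still need 6.0 g).
Take 0.75 servings of lentils: +6.0 g fiber for $0.64 (total $2.29, still need 0.0 g).
Greedy by cheapest-per-g is optimal for a single linear constraint, so the minimum cost is $2.29.

$2.29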